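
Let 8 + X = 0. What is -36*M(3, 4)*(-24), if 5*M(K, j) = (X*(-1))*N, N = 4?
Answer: 27648/5 ≈ 5529.6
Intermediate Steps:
X = -8 (X = -8 + 0 = -8)
M(K, j) = 32/5 (M(K, j) = (-8*(-1)*4)/5 = (8*4)/5 = (1/5)*32 = 32/5)
-36*M(3, 4)*(-24) = -36*32/5*(-24) = -1152/5*(-24) = 27648/5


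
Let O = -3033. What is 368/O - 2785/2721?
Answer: -3149411/2750931 ≈ -1.1449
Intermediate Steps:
368/O - 2785/2721 = 368/(-3033) - 2785/2721 = 368*(-1/3033) - 2785*1/2721 = -368/3033 - 2785/2721 = -3149411/2750931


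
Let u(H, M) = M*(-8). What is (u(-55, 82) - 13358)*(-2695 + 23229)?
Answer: -287763476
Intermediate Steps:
u(H, M) = -8*M
(u(-55, 82) - 13358)*(-2695 + 23229) = (-8*82 - 13358)*(-2695 + 23229) = (-656 - 13358)*20534 = -14014*20534 = -287763476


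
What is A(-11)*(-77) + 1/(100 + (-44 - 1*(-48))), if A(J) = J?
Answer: 88089/104 ≈ 847.01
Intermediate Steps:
A(-11)*(-77) + 1/(100 + (-44 - 1*(-48))) = -11*(-77) + 1/(100 + (-44 - 1*(-48))) = 847 + 1/(100 + (-44 + 48)) = 847 + 1/(100 + 4) = 847 + 1/104 = 88089/104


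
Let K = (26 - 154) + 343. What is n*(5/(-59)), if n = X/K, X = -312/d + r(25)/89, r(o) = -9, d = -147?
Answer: -205/257299 ≈ -0.00079674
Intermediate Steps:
X = 8815/4361 (X = -312/(-147) - 9/89 = -312*(-1/147) - 9*1/89 = 104/49 - 9/89 = 8815/4361 ≈ 2.0213)
K = 215 (K = -128 + 343 = 215)
n = 41/4361 (n = (8815/4361)/215 = (8815/4361)*(1/215) = 41/4361 ≈ 0.0094015)
n*(5/(-59)) = 41*(5/(-59))/4361 = 41*(5*(-1/59))/4361 = (41/4361)*(-5/59) = -205/257299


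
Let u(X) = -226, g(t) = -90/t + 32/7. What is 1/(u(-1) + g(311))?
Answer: -2177/482680 ≈ -0.0045102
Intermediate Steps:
g(t) = 32/7 - 90/t (g(t) = -90/t + 32*(⅐) = -90/t + 32/7 = 32/7 - 90/t)
1/(u(-1) + g(311)) = 1/(-226 + (32/7 - 90/311)) = 1/(-226 + 9322/2177) = 1/(-482680/2177) = -2177/482680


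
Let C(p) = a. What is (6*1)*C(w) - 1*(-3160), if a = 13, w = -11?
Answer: 3238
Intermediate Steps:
C(p) = 13
(6*1)*C(w) - 1*(-3160) = (6*1)*13 - 1*(-3160) = 6*13 + 3160 = 78 + 3160 = 3238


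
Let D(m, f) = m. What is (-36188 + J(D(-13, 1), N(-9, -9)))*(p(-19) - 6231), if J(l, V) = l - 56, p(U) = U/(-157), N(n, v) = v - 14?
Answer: 35468337736/157 ≈ 2.2591e+8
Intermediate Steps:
N(n, v) = -14 + v
p(U) = -U/157 (p(U) = U*(-1/157) = -U/157)
J(l, V) = -56 + l
(-36188 + J(D(-13, 1), N(-9, -9)))*(p(-19) - 6231) = (-36188 + (-56 - 13))*(-1/157*(-19) - 6231) = (-36188 - 69)*(19/157 - 6231) = -36257*(-978248/157) = 35468337736/157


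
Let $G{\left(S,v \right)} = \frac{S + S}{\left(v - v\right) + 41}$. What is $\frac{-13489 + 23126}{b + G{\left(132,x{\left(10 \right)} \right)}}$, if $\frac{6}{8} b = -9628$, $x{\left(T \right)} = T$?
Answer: $- \frac{1185351}{1578200} \approx -0.75108$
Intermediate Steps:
$G{\left(S,v \right)} = \frac{2 S}{41}$ ($G{\left(S,v \right)} = \frac{2 S}{0 + 41} = \frac{2 S}{41}$)
$b = - \frac{38512}{3}$ ($b = \frac{4}{3} \left(-9628\right) = - \frac{38512}{3} \approx -12837.0$)
$\frac{-13489 + 23126}{b + G{\left(132,x{\left(10 \right)} \right)}} = \frac{-13489 + 23126}{- \frac{38512}{3} + \frac{2}{41} \cdot 132} = \frac{9637}{- \frac{38512}{3} + \frac{264}{41}} = \frac{9637}{- \frac{1578200}{123}} = 9637 \left(- \frac{123}{1578200}\right) = - \frac{1185351}{1578200}$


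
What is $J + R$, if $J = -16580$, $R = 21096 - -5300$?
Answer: $9816$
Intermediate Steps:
$R = 26396$ ($R = 21096 + 5300 = 26396$)
$J + R = -16580 + 26396 = 9816$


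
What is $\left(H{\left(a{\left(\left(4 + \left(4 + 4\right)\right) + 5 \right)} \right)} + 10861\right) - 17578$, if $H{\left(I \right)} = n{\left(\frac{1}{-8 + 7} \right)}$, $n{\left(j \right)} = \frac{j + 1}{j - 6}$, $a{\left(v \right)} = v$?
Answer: $-6717$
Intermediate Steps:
$n{\left(j \right)} = \frac{1 + j}{-6 + j}$
$H{\left(I \right)} = 0$ ($H{\left(I \right)} = \frac{1 + \frac{1}{-8 + 7}}{-6 + \frac{1}{-8 + 7}} = \frac{1 + \frac{1}{-1}}{-6 + \frac{1}{-1}} = \frac{1 - 1}{-6 - 1} = \frac{1}{-7} \cdot 0 = \left(- \frac{1}{7}\right) 0 = 0$)
$\left(H{\left(a{\left(\left(4 + \left(4 + 4\right)\right) + 5 \right)} \right)} + 10861\right) - 17578 = \left(0 + 10861\right) - 17578 = 10861 - 17578 = -6717$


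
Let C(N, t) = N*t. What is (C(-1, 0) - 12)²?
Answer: 144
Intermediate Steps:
(C(-1, 0) - 12)² = (-1*0 - 12)² = (0 - 12)² = (-12)² = 144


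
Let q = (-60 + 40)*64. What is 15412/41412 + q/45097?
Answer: 160506901/466889241 ≈ 0.34378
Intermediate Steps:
q = -1280 (q = -20*64 = -1280)
15412/41412 + q/45097 = 15412/41412 - 1280/45097 = 15412*(1/41412) - 1280*1/45097 = 3853/10353 - 1280/45097 = 160506901/466889241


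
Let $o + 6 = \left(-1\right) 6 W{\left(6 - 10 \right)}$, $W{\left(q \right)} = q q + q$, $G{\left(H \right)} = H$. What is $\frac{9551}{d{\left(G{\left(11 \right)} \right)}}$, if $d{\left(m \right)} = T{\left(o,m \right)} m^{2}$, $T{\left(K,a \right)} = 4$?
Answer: $\frac{9551}{484} \approx 19.733$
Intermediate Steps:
$W{\left(q \right)} = q + q^{2}$ ($W{\left(q \right)} = q^{2} + q = q + q^{2}$)
$o = -78$ ($o = -6 + \left(-1\right) 6 \left(6 - 10\right) \left(1 + \left(6 - 10\right)\right) = -6 - 6 \left(6 - 10\right) \left(1 + \left(6 - 10\right)\right) = -6 - 6 \left(- 4 \left(1 - 4\right)\right) = -6 - 6 \left(\left(-4\right) \left(-3\right)\right) = -6 - 72 = -78$)
$d{\left(m \right)} = 4 m^{2}$
$\frac{9551}{d{\left(G{\left(11 \right)} \right)}} = \frac{9551}{4 \cdot 11^{2}} = \frac{9551}{4 \cdot 121} = \frac{9551}{484}$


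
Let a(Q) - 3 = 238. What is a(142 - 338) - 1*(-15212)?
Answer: 15453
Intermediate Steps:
a(Q) = 241 (a(Q) = 3 + 238 = 241)
a(142 - 338) - 1*(-15212) = 241 - 1*(-15212) = 241 + 15212 = 15453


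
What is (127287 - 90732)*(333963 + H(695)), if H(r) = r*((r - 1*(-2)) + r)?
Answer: 47572786665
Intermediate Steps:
H(r) = r*(2 + 2*r) (H(r) = r*((r + 2) + r) = r*((2 + r) + r) = r*(2 + 2*r))
(127287 - 90732)*(333963 + H(695)) = (127287 - 90732)*(333963 + 2*695*(1 + 695)) = 36555*(333963 + 2*695*696) = 36555*(333963 + 967440) = 36555*1301403 = 47572786665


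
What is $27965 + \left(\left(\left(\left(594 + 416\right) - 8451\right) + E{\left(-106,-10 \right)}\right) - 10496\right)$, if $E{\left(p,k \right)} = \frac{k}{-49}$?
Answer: $\frac{491382}{49} \approx 10028.0$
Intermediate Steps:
$E{\left(p,k \right)} = - \frac{k}{49}$
$27965 + \left(\left(\left(\left(594 + 416\right) - 8451\right) + E{\left(-106,-10 \right)}\right) - 10496\right) = 27965 + \left(\left(\left(\left(594 + 416\right) - 8451\right) - - \frac{10}{49}\right) - 10496\right) = 27965 + \left(\left(\left(1010 - 8451\right) + \frac{10}{49}\right) - 10496\right) = 27965 + \left(\left(-7441 + \frac{10}{49}\right) - 10496\right) = 27965 - \frac{878903}{49} = \frac{491382}{49}$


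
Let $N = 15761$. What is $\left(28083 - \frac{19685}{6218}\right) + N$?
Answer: $\frac{272602307}{6218} \approx 43841.0$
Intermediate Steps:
$\left(28083 - \frac{19685}{6218}\right) + N = \left(28083 - \frac{19685}{6218}\right) + 15761 = \frac{174600409}{6218} + 15761 = \frac{272602307}{6218}$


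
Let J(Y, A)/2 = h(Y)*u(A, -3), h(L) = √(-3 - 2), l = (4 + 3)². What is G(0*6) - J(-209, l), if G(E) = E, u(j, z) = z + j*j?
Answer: -4796*I*√5 ≈ -10724.0*I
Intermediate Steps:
u(j, z) = z + j²
l = 49 (l = 7² = 49)
h(L) = I*√5 (h(L) = √(-5) = I*√5)
J(Y, A) = 2*I*√5*(-3 + A²) (J(Y, A) = 2*((I*√5)*(-3 + A²)) = 2*(I*√5*(-3 + A²)) = 2*I*√5*(-3 + A²))
G(0*6) - J(-209, l) = 0*6 - 2*I*√5*(-3 + 49²) = 0 - 2*I*√5*(-3 + 2401) = 0 - 2*I*√5*2398 = 0 - 4796*I*√5 = -4796*I*√5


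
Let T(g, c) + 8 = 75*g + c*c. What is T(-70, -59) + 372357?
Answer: 370580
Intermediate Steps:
T(g, c) = -8 + c² + 75*g (T(g, c) = -8 + (75*g + c*c) = -8 + (75*g + c²) = -8 + (c² + 75*g) = -8 + c² + 75*g)
T(-70, -59) + 372357 = (-8 + (-59)² + 75*(-70)) + 372357 = (-8 + 3481 - 5250) + 372357 = -1777 + 372357 = 370580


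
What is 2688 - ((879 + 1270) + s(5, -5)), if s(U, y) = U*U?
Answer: 514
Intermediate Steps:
s(U, y) = U²
2688 - ((879 + 1270) + s(5, -5)) = 2688 - ((879 + 1270) + 5²) = 2688 - (2149 + 25) = 2688 - 1*2174 = 2688 - 2174 = 514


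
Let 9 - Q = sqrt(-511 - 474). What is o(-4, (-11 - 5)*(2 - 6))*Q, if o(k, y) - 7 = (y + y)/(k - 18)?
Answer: 117/11 - 13*I*sqrt(985)/11 ≈ 10.636 - 37.091*I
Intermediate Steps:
Q = 9 - I*sqrt(985) (Q = 9 - sqrt(-511 - 474) = 9 - sqrt(-985) = 9 - I*sqrt(985) ≈ 9.0 - 31.385*I)
o(k, y) = 7 + 2*y/(-18 + k) (o(k, y) = 7 + (y + y)/(k - 18) = 7 + (2*y)/(-18 + k) = 7 + 2*y/(-18 + k))
o(-4, (-11 - 5)*(2 - 6))*Q = ((-126 + 2*((-11 - 5)*(2 - 6)) + 7*(-4))/(-18 - 4))*(9 - I*sqrt(985)) = ((-126 + 2*(-16*(-4)) - 28)/(-22))*(9 - I*sqrt(985)) = (-(-126 + 2*64 - 28)/22)*(9 - I*sqrt(985)) = (-(-126 + 128 - 28)/22)*(9 - I*sqrt(985)) = (-1/22*(-26))*(9 - I*sqrt(985)) = 13*(9 - I*sqrt(985))/11 = 117/11 - 13*I*sqrt(985)/11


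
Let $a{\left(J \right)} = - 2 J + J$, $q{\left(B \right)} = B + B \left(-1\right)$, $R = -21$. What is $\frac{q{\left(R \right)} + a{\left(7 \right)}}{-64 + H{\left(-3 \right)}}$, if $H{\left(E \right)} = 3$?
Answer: $\frac{7}{61} \approx 0.11475$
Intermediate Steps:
$q{\left(B \right)} = 0$ ($q{\left(B \right)} = B - B = 0$)
$a{\left(J \right)} = - J$
$\frac{q{\left(R \right)} + a{\left(7 \right)}}{-64 + H{\left(-3 \right)}} = \frac{0 - 7}{-64 + 3} = \frac{0 - 7}{-61} = \left(-7\right) \left(- \frac{1}{61}\right) = \frac{7}{61}$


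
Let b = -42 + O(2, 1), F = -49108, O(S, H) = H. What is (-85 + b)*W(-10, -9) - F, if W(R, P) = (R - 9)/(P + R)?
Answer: 48982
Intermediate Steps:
W(R, P) = (-9 + R)/(P + R)
b = -41 (b = -42 + 1 = -41)
(-85 + b)*W(-10, -9) - F = (-85 - 41)*((-9 - 10)/(-9 - 10)) - 1*(-49108) = -126*(-19)/(-19) + 49108 = -(-126)*(-19)/19 + 49108 = -126*1 + 49108 = -126 + 49108 = 48982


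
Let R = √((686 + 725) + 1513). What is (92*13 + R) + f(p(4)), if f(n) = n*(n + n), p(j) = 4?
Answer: 1228 + 2*√731 ≈ 1282.1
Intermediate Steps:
R = 2*√731 (R = √(1411 + 1513) = √2924 = 2*√731 ≈ 54.074)
f(n) = 2*n² (f(n) = n*(2*n) = 2*n²)
(92*13 + R) + f(p(4)) = (92*13 + 2*√731) + 2*4² = (1196 + 2*√731) + 2*16 = (1196 + 2*√731) + 32 = 1228 + 2*√731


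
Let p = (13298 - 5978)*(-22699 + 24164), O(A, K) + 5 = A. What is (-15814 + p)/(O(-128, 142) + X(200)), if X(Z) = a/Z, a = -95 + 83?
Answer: -535399300/6653 ≈ -80475.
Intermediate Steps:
O(A, K) = -5 + A
a = -12
p = 10723800 (p = 7320*1465 = 10723800)
X(Z) = -12/Z
(-15814 + p)/(O(-128, 142) + X(200)) = (-15814 + 10723800)/((-5 - 128) - 12/200) = 10707986/(-133 - 12*1/200) = 10707986/(-133 - 3/50) = 10707986/(-6653/50) = 10707986*(-50/6653) = -535399300/6653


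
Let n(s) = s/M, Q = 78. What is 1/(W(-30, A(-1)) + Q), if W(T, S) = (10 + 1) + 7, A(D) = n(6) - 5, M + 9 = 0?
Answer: 1/96 ≈ 0.010417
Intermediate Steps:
M = -9 (M = -9 + 0 = -9)
n(s) = -s/9 (n(s) = s/(-9) = s*(-1/9) = -s/9)
A(D) = -17/3 (A(D) = -1/9*6 - 5 = -2/3 - 5 = -17/3)
W(T, S) = 18 (W(T, S) = 11 + 7 = 18)
1/(W(-30, A(-1)) + Q) = 1/(18 + 78) = 1/96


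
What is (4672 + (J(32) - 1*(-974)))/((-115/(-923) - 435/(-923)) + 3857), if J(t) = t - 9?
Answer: 5232487/3560561 ≈ 1.4696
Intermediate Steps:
J(t) = -9 + t
(4672 + (J(32) - 1*(-974)))/((-115/(-923) - 435/(-923)) + 3857) = (4672 + ((-9 + 32) - 1*(-974)))/((-115/(-923) - 435/(-923)) + 3857) = (4672 + (23 + 974))/((-115*(-1/923) - 435*(-1/923)) + 3857) = (4672 + 997)/((115/923 + 435/923) + 3857) = 5669/(550/923 + 3857) = 5669/(3560561/923) = 5669*(923/3560561) = 5232487/3560561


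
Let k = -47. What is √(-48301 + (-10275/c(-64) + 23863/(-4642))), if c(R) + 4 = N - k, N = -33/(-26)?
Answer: I*√1385622646455112010/5342942 ≈ 220.31*I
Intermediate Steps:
N = 33/26 (N = -33*(-1/26) = 33/26 ≈ 1.2692)
c(R) = 1151/26 (c(R) = -4 + (33/26 - 1*(-47)) = -4 + (33/26 + 47) = -4 + 1255/26 = 1151/26)
√(-48301 + (-10275/c(-64) + 23863/(-4642))) = √(-48301 + (-10275/1151/26 + 23863/(-4642))) = √(-48301 + (-10275*26/1151 + 23863*(-1/4642))) = √(-48301 + (-267150/1151 - 23863/4642)) = √(-48301 - 1267576613/5342942) = √(-259337018155/5342942) = I*√1385622646455112010/5342942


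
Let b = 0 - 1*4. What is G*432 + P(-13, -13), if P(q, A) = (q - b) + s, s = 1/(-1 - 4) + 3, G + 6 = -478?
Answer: -1045471/5 ≈ -2.0909e+5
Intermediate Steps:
G = -484 (G = -6 - 478 = -484)
b = -4 (b = 0 - 4 = -4)
s = 14/5 (s = 1/(-5) + 3 = -⅕ + 3 = 14/5 ≈ 2.8000)
P(q, A) = 34/5 + q (P(q, A) = (q - 1*(-4)) + 14/5 = (q + 4) + 14/5 = (4 + q) + 14/5 = 34/5 + q)
G*432 + P(-13, -13) = -484*432 + (34/5 - 13) = -209088 - 31/5 = -1045471/5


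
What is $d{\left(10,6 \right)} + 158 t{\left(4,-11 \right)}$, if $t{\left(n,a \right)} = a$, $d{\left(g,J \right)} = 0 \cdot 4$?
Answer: $-1738$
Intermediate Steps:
$d{\left(g,J \right)} = 0$
$d{\left(10,6 \right)} + 158 t{\left(4,-11 \right)} = 0 + 158 \left(-11\right) = 0 - 1738 = -1738$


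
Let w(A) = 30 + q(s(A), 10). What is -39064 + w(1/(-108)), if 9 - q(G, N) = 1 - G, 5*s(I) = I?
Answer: -21074041/540 ≈ -39026.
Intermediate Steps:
s(I) = I/5
q(G, N) = 8 + G (q(G, N) = 9 - (1 - G) = 9 + (-1 + G) = 8 + G)
w(A) = 38 + A/5 (w(A) = 30 + (8 + A/5) = 38 + A/5)
-39064 + w(1/(-108)) = -39064 + (38 + (⅕)/(-108)) = -39064 + (38 + (⅕)*(-1/108)) = -39064 + (38 - 1/540) = -39064 + 20519/540 = -21074041/540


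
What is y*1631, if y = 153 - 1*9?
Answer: 234864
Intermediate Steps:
y = 144 (y = 153 - 9 = 144)
y*1631 = 144*1631 = 234864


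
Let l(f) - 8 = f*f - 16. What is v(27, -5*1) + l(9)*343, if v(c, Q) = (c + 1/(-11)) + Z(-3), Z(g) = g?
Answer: 275692/11 ≈ 25063.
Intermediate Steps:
l(f) = -8 + f² (l(f) = 8 + (f*f - 16) = 8 + (f² - 16) = 8 + (-16 + f²) = -8 + f²)
v(c, Q) = -34/11 + c (v(c, Q) = (c + 1/(-11)) - 3 = (c - 1/11) - 3 = (-1/11 + c) - 3 = -34/11 + c)
v(27, -5*1) + l(9)*343 = (-34/11 + 27) + (-8 + 9²)*343 = 263/11 + (-8 + 81)*343 = 263/11 + 73*343 = 263/11 + 25039 = 275692/11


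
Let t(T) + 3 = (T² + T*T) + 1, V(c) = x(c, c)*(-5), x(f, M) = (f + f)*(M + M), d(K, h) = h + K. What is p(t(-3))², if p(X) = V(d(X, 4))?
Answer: 64000000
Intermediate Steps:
d(K, h) = K + h
x(f, M) = 4*M*f (x(f, M) = (2*f)*(2*M) = 4*M*f)
V(c) = -20*c² (V(c) = (4*c*c)*(-5) = (4*c²)*(-5) = -20*c²)
t(T) = -2 + 2*T² (t(T) = -3 + ((T² + T*T) + 1) = -3 + ((T² + T²) + 1) = -3 + (2*T² + 1) = -3 + (1 + 2*T²) = -2 + 2*T²)
p(X) = -20*(4 + X)² (p(X) = -20*(X + 4)² = -20*(4 + X)²)
p(t(-3))² = (-20*(4 + (-2 + 2*(-3)²))²)² = (-20*(4 + (-2 + 2*9))²)² = (-20*(4 + (-2 + 18))²)² = (-20*(4 + 16)²)² = (-20*20²)² = (-20*400)² = (-8000)² = 64000000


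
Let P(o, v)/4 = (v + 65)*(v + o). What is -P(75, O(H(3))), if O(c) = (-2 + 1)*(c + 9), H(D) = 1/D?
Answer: -131596/9 ≈ -14622.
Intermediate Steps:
O(c) = -9 - c (O(c) = -(9 + c) = -9 - c)
P(o, v) = 4*(65 + v)*(o + v) (P(o, v) = 4*((v + 65)*(v + o)) = 4*((65 + v)*(o + v)) = 4*(65 + v)*(o + v))
-P(75, O(H(3))) = -(4*(-9 - 1/3)² + 260*75 + 260*(-9 - 1/3) + 4*75*(-9 - 1/3)) = -(4*(-9 - 1*⅓)² + 19500 + 260*(-9 - 1*⅓) + 4*75*(-9 - 1*⅓)) = -(4*(-9 - ⅓)² + 19500 + 260*(-9 - ⅓) + 4*75*(-9 - ⅓)) = -(4*(-28/3)² + 19500 + 260*(-28/3) + 4*75*(-28/3)) = -(4*(784/9) + 19500 - 7280/3 - 2800) = -(3136/9 + 19500 - 7280/3 - 2800) = -1*131596/9 = -131596/9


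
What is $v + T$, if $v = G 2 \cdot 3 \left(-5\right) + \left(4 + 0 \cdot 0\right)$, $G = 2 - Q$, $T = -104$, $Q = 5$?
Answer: $-10$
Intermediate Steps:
$G = -3$ ($G = 2 - 5 = -3$)
$v = 94$ ($v = - 3 \cdot 2 \cdot 3 \left(-5\right) + \left(4 + 0 \cdot 0\right) = - 3 \cdot 6 \left(-5\right) + \left(4 + 0\right) = \left(-3\right) \left(-30\right) + 4 = 90 + 4 = 94$)
$v + T = 94 - 104 = -10$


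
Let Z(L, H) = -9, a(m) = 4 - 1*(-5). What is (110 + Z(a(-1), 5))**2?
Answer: 10201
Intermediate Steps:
a(m) = 9 (a(m) = 4 + 5 = 9)
(110 + Z(a(-1), 5))**2 = (110 - 9)**2 = 101**2 = 10201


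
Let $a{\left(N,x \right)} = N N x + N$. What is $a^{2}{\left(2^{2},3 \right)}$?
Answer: $2704$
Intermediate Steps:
$a{\left(N,x \right)} = N + x N^{2}$ ($a{\left(N,x \right)} = N^{2} x + N = x N^{2} + N = N + x N^{2}$)
$a^{2}{\left(2^{2},3 \right)} = \left(2^{2} \left(1 + 2^{2} \cdot 3\right)\right)^{2} = \left(4 \left(1 + 4 \cdot 3\right)\right)^{2} = \left(4 \left(1 + 12\right)\right)^{2} = \left(4 \cdot 13\right)^{2} = 52^{2} = 2704$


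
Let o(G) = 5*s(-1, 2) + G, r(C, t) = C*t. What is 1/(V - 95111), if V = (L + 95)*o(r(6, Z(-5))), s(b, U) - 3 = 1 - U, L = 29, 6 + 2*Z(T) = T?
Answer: -1/97963 ≈ -1.0208e-5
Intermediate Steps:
Z(T) = -3 + T/2
s(b, U) = 4 - U (s(b, U) = 3 + (1 - U) = 4 - U)
o(G) = 10 + G (o(G) = 5*(4 - 1*2) + G = 5*(4 - 2) + G = 5*2 + G = 10 + G)
V = -2852 (V = (29 + 95)*(10 + 6*(-3 + (½)*(-5))) = 124*(10 + 6*(-3 - 5/2)) = 124*(10 + 6*(-11/2)) = 124*(10 - 33) = 124*(-23) = -2852)
1/(V - 95111) = 1/(-2852 - 95111) = 1/(-97963) = -1/97963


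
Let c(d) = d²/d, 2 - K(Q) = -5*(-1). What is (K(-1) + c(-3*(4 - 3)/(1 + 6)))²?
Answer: 576/49 ≈ 11.755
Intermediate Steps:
K(Q) = -3 (K(Q) = 2 - (-5)*(-1) = 2 - 1*5 = 2 - 5 = -3)
c(d) = d
(K(-1) + c(-3*(4 - 3)/(1 + 6)))² = (-3 - 3*(4 - 3)/(1 + 6))² = (-3 - 3/7)² = (-24/7)² = 576/49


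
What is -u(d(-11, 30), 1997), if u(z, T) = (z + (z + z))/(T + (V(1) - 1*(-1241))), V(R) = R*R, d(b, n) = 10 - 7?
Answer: -9/3239 ≈ -0.0027786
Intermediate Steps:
d(b, n) = 3
V(R) = R**2
u(z, T) = 3*z/(1242 + T) (u(z, T) = (z + (z + z))/(T + (1**2 - 1*(-1241))) = (z + 2*z)/(T + (1 + 1241)) = (3*z)/(T + 1242) = (3*z)/(1242 + T) = 3*z/(1242 + T))
-u(d(-11, 30), 1997) = -3*3/(1242 + 1997) = -3*3/3239 = -1*9/3239 = -9/3239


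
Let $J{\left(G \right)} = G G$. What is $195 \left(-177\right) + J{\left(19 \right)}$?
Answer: $-34154$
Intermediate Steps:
$J{\left(G \right)} = G^{2}$
$195 \left(-177\right) + J{\left(19 \right)} = 195 \left(-177\right) + 19^{2} = -34515 + 361 = -34154$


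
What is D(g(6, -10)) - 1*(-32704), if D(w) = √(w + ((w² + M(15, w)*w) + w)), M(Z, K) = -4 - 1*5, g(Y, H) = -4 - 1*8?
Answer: 32704 + 2*√57 ≈ 32719.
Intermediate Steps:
g(Y, H) = -12 (g(Y, H) = -4 - 8 = -12)
M(Z, K) = -9 (M(Z, K) = -4 - 5 = -9)
D(w) = √(w² - 7*w) (D(w) = √(w + ((w² - 9*w) + w)) = √(w + (w² - 8*w)) = √(w² - 7*w))
D(g(6, -10)) - 1*(-32704) = √(-12*(-7 - 12)) - 1*(-32704) = √(-12*(-19)) + 32704 = √228 + 32704 = 2*√57 + 32704 = 32704 + 2*√57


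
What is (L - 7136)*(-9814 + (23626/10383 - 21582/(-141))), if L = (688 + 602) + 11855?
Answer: -9441012488270/162667 ≈ -5.8039e+7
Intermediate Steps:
L = 13145 (L = 1290 + 11855 = 13145)
(L - 7136)*(-9814 + (23626/10383 - 21582/(-141))) = (13145 - 7136)*(-9814 + (23626/10383 - 21582/(-141))) = 6009*(-9814 + (23626*(1/10383) - 21582*(-1/141))) = 6009*(-9814 + (23626/10383 + 7194/47)) = 6009*(-9814 + 75805724/488001) = 6009*(-4713436090/488001) = -9441012488270/162667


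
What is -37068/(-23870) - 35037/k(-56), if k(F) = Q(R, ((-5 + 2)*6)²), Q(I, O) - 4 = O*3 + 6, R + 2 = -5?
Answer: -399966207/11720170 ≈ -34.126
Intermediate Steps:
R = -7 (R = -2 - 5 = -7)
Q(I, O) = 10 + 3*O (Q(I, O) = 4 + (O*3 + 6) = 4 + (3*O + 6) = 4 + (6 + 3*O) = 10 + 3*O)
k(F) = 982 (k(F) = 10 + 3*((-5 + 2)*6)² = 10 + 3*(-3*6)² = 10 + 3*(-18)² = 10 + 3*324 = 10 + 972 = 982)
-37068/(-23870) - 35037/k(-56) = -37068/(-23870) - 35037/982 = -37068*(-1/23870) - 35037*1/982 = 18534/11935 - 35037/982 = -399966207/11720170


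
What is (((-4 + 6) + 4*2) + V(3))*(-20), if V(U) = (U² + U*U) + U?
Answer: -620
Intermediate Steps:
V(U) = U + 2*U² (V(U) = (U² + U²) + U = 2*U² + U = U + 2*U²)
(((-4 + 6) + 4*2) + V(3))*(-20) = (((-4 + 6) + 4*2) + 3*(1 + 2*3))*(-20) = ((2 + 8) + 3*(1 + 6))*(-20) = (10 + 3*7)*(-20) = (10 + 21)*(-20) = 31*(-20) = -620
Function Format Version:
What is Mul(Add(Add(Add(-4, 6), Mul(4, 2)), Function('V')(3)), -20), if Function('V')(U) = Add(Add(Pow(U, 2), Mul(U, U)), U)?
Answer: -620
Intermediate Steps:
Function('V')(U) = Add(U, Mul(2, Pow(U, 2))) (Function('V')(U) = Add(Add(Pow(U, 2), Pow(U, 2)), U) = Add(Mul(2, Pow(U, 2)), U) = Add(U, Mul(2, Pow(U, 2))))
Mul(Add(Add(Add(-4, 6), Mul(4, 2)), Function('V')(3)), -20) = Mul(Add(Add(Add(-4, 6), Mul(4, 2)), Mul(3, Add(1, Mul(2, 3)))), -20) = Mul(Add(Add(2, 8), Mul(3, Add(1, 6))), -20) = Mul(Add(10, Mul(3, 7)), -20) = Mul(Add(10, 21), -20) = Mul(31, -20) = -620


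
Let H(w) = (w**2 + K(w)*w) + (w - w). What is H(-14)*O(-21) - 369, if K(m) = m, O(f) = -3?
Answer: -1545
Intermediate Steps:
H(w) = 2*w**2 (H(w) = (w**2 + w*w) + (w - w) = (w**2 + w**2) + 0 = 2*w**2 + 0 = 2*w**2)
H(-14)*O(-21) - 369 = (2*(-14)**2)*(-3) - 369 = (2*196)*(-3) - 369 = 392*(-3) - 369 = -1176 - 369 = -1545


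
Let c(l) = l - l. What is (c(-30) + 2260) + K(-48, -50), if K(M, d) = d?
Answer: 2210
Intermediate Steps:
c(l) = 0
(c(-30) + 2260) + K(-48, -50) = (0 + 2260) - 50 = 2260 - 50 = 2210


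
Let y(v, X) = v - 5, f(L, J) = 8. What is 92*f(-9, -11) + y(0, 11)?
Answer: 731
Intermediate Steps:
y(v, X) = -5 + v
92*f(-9, -11) + y(0, 11) = 92*8 + (-5 + 0) = 736 - 5 = 731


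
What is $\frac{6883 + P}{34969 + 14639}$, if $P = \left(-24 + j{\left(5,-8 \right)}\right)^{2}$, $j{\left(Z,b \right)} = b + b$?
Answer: $\frac{8483}{49608} \approx 0.171$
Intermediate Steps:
$j{\left(Z,b \right)} = 2 b$
$P = 1600$ ($P = \left(-24 + 2 \left(-8\right)\right)^{2} = \left(-24 - 16\right)^{2} = \left(-40\right)^{2} = 1600$)
$\frac{6883 + P}{34969 + 14639} = \frac{6883 + 1600}{34969 + 14639} = \frac{8483}{49608}$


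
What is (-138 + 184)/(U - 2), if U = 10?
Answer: 23/4 ≈ 5.7500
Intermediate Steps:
(-138 + 184)/(U - 2) = (-138 + 184)/(10 - 2) = 46/8 = 46*(⅛) = 23/4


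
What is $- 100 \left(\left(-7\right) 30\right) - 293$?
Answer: $20707$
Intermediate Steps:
$- 100 \left(\left(-7\right) 30\right) - 293 = \left(-100\right) \left(-210\right) - 293 = 21000 - 293 = 20707$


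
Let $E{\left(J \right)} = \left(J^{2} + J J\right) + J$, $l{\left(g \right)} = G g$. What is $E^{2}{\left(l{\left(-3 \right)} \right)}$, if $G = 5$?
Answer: $189225$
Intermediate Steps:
$l{\left(g \right)} = 5 g$
$E{\left(J \right)} = J + 2 J^{2}$ ($E{\left(J \right)} = \left(J^{2} + J^{2}\right) + J = 2 J^{2} + J = J + 2 J^{2}$)
$E^{2}{\left(l{\left(-3 \right)} \right)} = \left(5 \left(-3\right) \left(1 + 2 \cdot 5 \left(-3\right)\right)\right)^{2} = \left(- 15 \left(1 + 2 \left(-15\right)\right)\right)^{2} = \left(- 15 \left(1 - 30\right)\right)^{2} = \left(\left(-15\right) \left(-29\right)\right)^{2} = 435^{2} = 189225$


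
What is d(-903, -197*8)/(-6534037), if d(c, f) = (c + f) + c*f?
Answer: -1420649/6534037 ≈ -0.21742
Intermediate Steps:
d(c, f) = c + f + c*f
d(-903, -197*8)/(-6534037) = (-903 - 197*8 - (-177891)*8)/(-6534037) = (-903 - 1576 - 903*(-1576))*(-1/6534037) = (-903 - 1576 + 1423128)*(-1/6534037) = 1420649*(-1/6534037) = -1420649/6534037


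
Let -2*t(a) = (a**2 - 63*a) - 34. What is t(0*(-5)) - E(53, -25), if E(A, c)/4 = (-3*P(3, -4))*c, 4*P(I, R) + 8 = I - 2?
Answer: 542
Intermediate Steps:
P(I, R) = -5/2 + I/4 (P(I, R) = -2 + (I - 2)/4 = -2 + (-2 + I)/4 = -2 + (-1/2 + I/4) = -5/2 + I/4)
E(A, c) = 21*c (E(A, c) = 4*((-3*(-5/2 + (1/4)*3))*c) = 4*((-3*(-5/2 + 3/4))*c) = 4*((-3*(-7/4))*c) = 4*(21*c/4) = 21*c)
t(a) = 17 - a**2/2 + 63*a/2 (t(a) = -((a**2 - 63*a) - 34)/2 = -(-34 + a**2 - 63*a)/2 = 17 - a**2/2 + 63*a/2)
t(0*(-5)) - E(53, -25) = (17 - (0*(-5))**2/2 + 63*(0*(-5))/2) - 21*(-25) = (17 - 1/2*0**2 + (63/2)*0) - 1*(-525) = (17 - 1/2*0 + 0) + 525 = (17 + 0 + 0) + 525 = 17 + 525 = 542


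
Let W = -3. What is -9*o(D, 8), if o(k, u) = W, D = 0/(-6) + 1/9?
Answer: 27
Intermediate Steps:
D = ⅑ (D = 0*(-⅙) + 1*(⅑) = 0 + ⅑ = ⅑ ≈ 0.11111)
o(k, u) = -3
-9*o(D, 8) = -9*(-3) = 27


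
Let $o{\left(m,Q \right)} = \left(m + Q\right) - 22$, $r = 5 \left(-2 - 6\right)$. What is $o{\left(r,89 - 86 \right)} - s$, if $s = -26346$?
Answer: $26287$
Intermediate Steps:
$r = -40$ ($r = 5 \left(-8\right) = -40$)
$o{\left(m,Q \right)} = -22 + Q + m$ ($o{\left(m,Q \right)} = \left(Q + m\right) - 22 = -22 + Q + m$)
$o{\left(r,89 - 86 \right)} - s = \left(-22 + \left(89 - 86\right) - 40\right) - -26346 = \left(-22 + 3 - 40\right) + 26346 = -59 + 26346 = 26287$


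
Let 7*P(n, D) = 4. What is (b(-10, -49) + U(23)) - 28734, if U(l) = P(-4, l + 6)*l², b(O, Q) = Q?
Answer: -199365/7 ≈ -28481.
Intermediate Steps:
P(n, D) = 4/7 (P(n, D) = (⅐)*4 = 4/7)
U(l) = 4*l²/7
(b(-10, -49) + U(23)) - 28734 = (-49 + (4/7)*23²) - 28734 = (-49 + (4/7)*529) - 28734 = (-49 + 2116/7) - 28734 = 1773/7 - 28734 = -199365/7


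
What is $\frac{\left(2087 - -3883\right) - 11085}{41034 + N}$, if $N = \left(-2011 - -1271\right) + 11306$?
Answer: $- \frac{341}{3440} \approx -0.099128$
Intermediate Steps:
$N = 10566$ ($N = \left(-2011 + 1271\right) + 11306 = -740 + 11306 = 10566$)
$\frac{\left(2087 - -3883\right) - 11085}{41034 + N} = \frac{\left(2087 - -3883\right) - 11085}{41034 + 10566} = \frac{\left(2087 + 3883\right) - 11085}{51600} = \left(5970 - 11085\right) \frac{1}{51600} = \left(-5115\right) \frac{1}{51600} = - \frac{341}{3440}$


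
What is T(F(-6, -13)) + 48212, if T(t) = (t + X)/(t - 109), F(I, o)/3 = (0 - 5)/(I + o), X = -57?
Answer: 24781235/514 ≈ 48213.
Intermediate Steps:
F(I, o) = -15/(I + o) (F(I, o) = 3*((0 - 5)/(I + o)) = 3*(-5/(I + o)) = -15/(I + o))
T(t) = (-57 + t)/(-109 + t) (T(t) = (t - 57)/(t - 109) = (-57 + t)/(-109 + t))
T(F(-6, -13)) + 48212 = (-57 - 15/(-6 - 13))/(-109 - 15/(-6 - 13)) + 48212 = (-57 - 15/(-19))/(-109 - 15/(-19)) + 48212 = (-57 - 15*(-1/19))/(-109 - 15*(-1/19)) + 48212 = (-57 + 15/19)/(-109 + 15/19) + 48212 = -1068/19/(-2056/19) + 48212 = -19/2056*(-1068/19) + 48212 = 267/514 + 48212 = 24781235/514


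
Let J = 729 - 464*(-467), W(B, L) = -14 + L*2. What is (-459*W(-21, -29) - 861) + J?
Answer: 249604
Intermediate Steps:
W(B, L) = -14 + 2*L
J = 217417 (J = 729 + 216688 = 217417)
(-459*W(-21, -29) - 861) + J = (-459*(-14 + 2*(-29)) - 861) + 217417 = (-459*(-14 - 58) - 861) + 217417 = (-459*(-72) - 861) + 217417 = (33048 - 861) + 217417 = 32187 + 217417 = 249604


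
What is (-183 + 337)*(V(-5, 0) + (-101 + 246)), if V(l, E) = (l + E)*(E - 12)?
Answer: 31570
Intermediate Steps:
V(l, E) = (-12 + E)*(E + l) (V(l, E) = (E + l)*(-12 + E) = (-12 + E)*(E + l))
(-183 + 337)*(V(-5, 0) + (-101 + 246)) = (-183 + 337)*((0² - 12*0 - 12*(-5) + 0*(-5)) + (-101 + 246)) = 154*((0 + 0 + 60 + 0) + 145) = 154*(60 + 145) = 154*205 = 31570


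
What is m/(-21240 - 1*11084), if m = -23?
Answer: 23/32324 ≈ 0.00071155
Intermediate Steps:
m/(-21240 - 1*11084) = -23/(-21240 - 1*11084) = -23/(-21240 - 11084) = -23/(-32324) = -1/32324*(-23) = 23/32324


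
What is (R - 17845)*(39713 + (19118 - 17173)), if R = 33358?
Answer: 646240554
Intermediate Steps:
(R - 17845)*(39713 + (19118 - 17173)) = (33358 - 17845)*(39713 + (19118 - 17173)) = 15513*(39713 + 1945) = 15513*41658 = 646240554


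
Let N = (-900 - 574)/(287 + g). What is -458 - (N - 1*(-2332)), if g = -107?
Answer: -250363/90 ≈ -2781.8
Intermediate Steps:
N = -737/90 (N = (-900 - 574)/(287 - 107) = -1474/180 = -1474*1/180 = -737/90 ≈ -8.1889)
-458 - (N - 1*(-2332)) = -458 - (-737/90 - 1*(-2332)) = -458 - (-737/90 + 2332) = -458 - 1*209143/90 = -458 - 209143/90 = -250363/90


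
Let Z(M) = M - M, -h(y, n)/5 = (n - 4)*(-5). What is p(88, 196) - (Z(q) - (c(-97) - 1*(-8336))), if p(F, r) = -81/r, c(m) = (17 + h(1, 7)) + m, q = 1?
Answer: 1632795/196 ≈ 8330.6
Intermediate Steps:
h(y, n) = -100 + 25*n (h(y, n) = -5*(n - 4)*(-5) = -5*(-4 + n)*(-5) = -5*(20 - 5*n) = -100 + 25*n)
Z(M) = 0
c(m) = 92 + m (c(m) = (17 + (-100 + 25*7)) + m = (17 + (-100 + 175)) + m = (17 + 75) + m = 92 + m)
p(88, 196) - (Z(q) - (c(-97) - 1*(-8336))) = -81/196 - (0 - ((92 - 97) - 1*(-8336))) = -81*1/196 - (0 - (-5 + 8336)) = -81/196 - (0 - 1*8331) = -81/196 - (0 - 8331) = -81/196 - 1*(-8331) = -81/196 + 8331 = 1632795/196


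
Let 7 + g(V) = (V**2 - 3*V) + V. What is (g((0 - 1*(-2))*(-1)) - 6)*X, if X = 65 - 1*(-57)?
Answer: -610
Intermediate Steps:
g(V) = -7 + V**2 - 2*V (g(V) = -7 + ((V**2 - 3*V) + V) = -7 + (V**2 - 2*V) = -7 + V**2 - 2*V)
X = 122 (X = 65 + 57 = 122)
(g((0 - 1*(-2))*(-1)) - 6)*X = ((-7 + ((0 - 1*(-2))*(-1))**2 - 2*(0 - 1*(-2))*(-1)) - 6)*122 = ((-7 + ((0 + 2)*(-1))**2 - 2*(0 + 2)*(-1)) - 6)*122 = ((-7 + (2*(-1))**2 - 4*(-1)) - 6)*122 = ((-7 + (-2)**2 - 2*(-2)) - 6)*122 = ((-7 + 4 + 4) - 6)*122 = (1 - 6)*122 = -5*122 = -610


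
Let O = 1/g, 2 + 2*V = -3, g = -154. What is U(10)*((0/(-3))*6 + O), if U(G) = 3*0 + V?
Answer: 5/308 ≈ 0.016234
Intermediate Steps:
V = -5/2 (V = -1 + (½)*(-3) = -1 - 3/2 = -5/2 ≈ -2.5000)
U(G) = -5/2 (U(G) = 3*0 - 5/2 = 0 - 5/2 = -5/2)
O = -1/154 (O = 1/(-154) = -1/154 ≈ -0.0064935)
U(10)*((0/(-3))*6 + O) = -5*((0/(-3))*6 - 1/154)/2 = -5*(-⅓*0*6 - 1/154)/2 = -5*(0*6 - 1/154)/2 = -5*(0 - 1/154)/2 = -5/2*(-1/154) = 5/308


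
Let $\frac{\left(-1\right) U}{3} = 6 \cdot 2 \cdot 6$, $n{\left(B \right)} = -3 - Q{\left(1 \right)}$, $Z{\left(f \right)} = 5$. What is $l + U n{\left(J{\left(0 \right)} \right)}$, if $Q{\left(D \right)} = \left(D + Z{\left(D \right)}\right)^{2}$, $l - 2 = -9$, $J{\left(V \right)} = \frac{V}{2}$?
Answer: $8417$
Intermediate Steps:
$J{\left(V \right)} = \frac{V}{2}$ ($J{\left(V \right)} = V \frac{1}{2} = \frac{V}{2}$)
$l = -7$ ($l = 2 - 9 = -7$)
$Q{\left(D \right)} = \left(5 + D\right)^{2}$ ($Q{\left(D \right)} = \left(D + 5\right)^{2} = \left(5 + D\right)^{2}$)
$n{\left(B \right)} = -39$ ($n{\left(B \right)} = -3 - \left(5 + 1\right)^{2} = -3 - 6^{2} = -3 - 36 = -39$)
$U = -216$ ($U = - 3 \cdot 6 \cdot 2 \cdot 6 = - 3 \cdot 12 \cdot 6 = \left(-3\right) 72 = -216$)
$l + U n{\left(J{\left(0 \right)} \right)} = -7 - -8424 = -7 + 8424 = 8417$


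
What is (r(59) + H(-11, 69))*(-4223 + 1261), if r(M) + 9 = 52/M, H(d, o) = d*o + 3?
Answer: 133535846/59 ≈ 2.2633e+6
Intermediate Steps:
H(d, o) = 3 + d*o
r(M) = -9 + 52/M
(r(59) + H(-11, 69))*(-4223 + 1261) = ((-9 + 52/59) + (3 - 11*69))*(-4223 + 1261) = ((-9 + 52*(1/59)) + (3 - 759))*(-2962) = ((-9 + 52/59) - 756)*(-2962) = (-479/59 - 756)*(-2962) = -45083/59*(-2962) = 133535846/59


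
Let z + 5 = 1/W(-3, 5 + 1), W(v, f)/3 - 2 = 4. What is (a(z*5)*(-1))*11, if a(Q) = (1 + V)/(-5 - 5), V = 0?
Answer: 11/10 ≈ 1.1000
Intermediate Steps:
W(v, f) = 18 (W(v, f) = 6 + 3*4 = 6 + 12 = 18)
z = -89/18 (z = -5 + 1/18 = -89/18 ≈ -4.9444)
a(Q) = -1/10 (a(Q) = (1 + 0)/(-5 - 5) = 1/(-10) = 1*(-1/10) = -1/10)
(a(z*5)*(-1))*11 = -1/10*(-1)*11 = (1/10)*11 = 11/10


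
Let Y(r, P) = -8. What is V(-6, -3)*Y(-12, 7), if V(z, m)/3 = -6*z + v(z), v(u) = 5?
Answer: -984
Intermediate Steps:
V(z, m) = 15 - 18*z (V(z, m) = 3*(-6*z + 5) = 3*(5 - 6*z) = 15 - 18*z)
V(-6, -3)*Y(-12, 7) = (15 - 18*(-6))*(-8) = (15 + 108)*(-8) = 123*(-8) = -984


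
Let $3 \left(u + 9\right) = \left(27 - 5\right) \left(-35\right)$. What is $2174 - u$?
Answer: $\frac{7319}{3} \approx 2439.7$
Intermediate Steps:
$u = - \frac{797}{3}$ ($u = -9 + \frac{\left(27 - 5\right) \left(-35\right)}{3} = -9 + \frac{22 \left(-35\right)}{3} = -9 + \frac{1}{3} \left(-770\right) = -9 - \frac{770}{3} = - \frac{797}{3} \approx -265.67$)
$2174 - u = 2174 - - \frac{797}{3} = 2174 + \frac{797}{3} = \frac{7319}{3}$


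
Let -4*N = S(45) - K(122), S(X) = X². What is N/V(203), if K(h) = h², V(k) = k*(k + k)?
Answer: 1837/47096 ≈ 0.039005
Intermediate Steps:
V(k) = 2*k² (V(k) = k*(2*k) = 2*k²)
N = 12859/4 (N = -(45² - 1*122²)/4 = -(2025 - 1*14884)/4 = -(2025 - 14884)/4 = -¼*(-12859) = 12859/4 ≈ 3214.8)
N/V(203) = 12859/(4*((2*203²))) = 12859/(4*((2*41209))) = (12859/4)/82418 = (12859/4)*(1/82418) = 1837/47096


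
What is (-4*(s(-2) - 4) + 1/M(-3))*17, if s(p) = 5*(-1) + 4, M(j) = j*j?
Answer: 3077/9 ≈ 341.89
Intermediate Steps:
M(j) = j²
s(p) = -1 (s(p) = -5 + 4 = -1)
(-4*(s(-2) - 4) + 1/M(-3))*17 = (-4*(-1 - 4) + 1/((-3)²))*17 = (-4*(-5) + 1/9)*17 = (20 + ⅑)*17 = (181/9)*17 = 3077/9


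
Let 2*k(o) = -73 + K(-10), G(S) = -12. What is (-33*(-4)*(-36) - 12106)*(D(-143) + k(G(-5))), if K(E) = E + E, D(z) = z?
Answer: 3194591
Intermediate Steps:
K(E) = 2*E
k(o) = -93/2 (k(o) = (-73 + 2*(-10))/2 = (-73 - 20)/2 = (½)*(-93) = -93/2)
(-33*(-4)*(-36) - 12106)*(D(-143) + k(G(-5))) = (-33*(-4)*(-36) - 12106)*(-143 - 93/2) = (132*(-36) - 12106)*(-379/2) = (-4752 - 12106)*(-379/2) = -16858*(-379/2) = 3194591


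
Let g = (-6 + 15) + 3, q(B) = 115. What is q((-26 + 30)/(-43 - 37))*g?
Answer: 1380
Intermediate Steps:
g = 12 (g = 9 + 3 = 12)
q((-26 + 30)/(-43 - 37))*g = 115*12 = 1380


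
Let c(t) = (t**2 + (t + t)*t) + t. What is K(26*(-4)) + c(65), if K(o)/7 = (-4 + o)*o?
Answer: 91364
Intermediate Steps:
c(t) = t + 3*t**2 (c(t) = (t**2 + (2*t)*t) + t = (t**2 + 2*t**2) + t = 3*t**2 + t = t + 3*t**2)
K(o) = 7*o*(-4 + o) (K(o) = 7*((-4 + o)*o) = 7*(o*(-4 + o)) = 7*o*(-4 + o))
K(26*(-4)) + c(65) = 7*(26*(-4))*(-4 + 26*(-4)) + 65*(1 + 3*65) = 7*(-104)*(-4 - 104) + 65*(1 + 195) = 7*(-104)*(-108) + 65*196 = 78624 + 12740 = 91364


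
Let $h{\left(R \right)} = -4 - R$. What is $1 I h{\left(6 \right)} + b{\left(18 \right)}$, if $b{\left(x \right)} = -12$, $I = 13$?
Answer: $-142$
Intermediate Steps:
$1 I h{\left(6 \right)} + b{\left(18 \right)} = 1 \cdot 13 \left(-4 - 6\right) - 12 = 13 \left(-4 - 6\right) - 12 = 13 \left(-10\right) - 12 = -130 - 12 = -142$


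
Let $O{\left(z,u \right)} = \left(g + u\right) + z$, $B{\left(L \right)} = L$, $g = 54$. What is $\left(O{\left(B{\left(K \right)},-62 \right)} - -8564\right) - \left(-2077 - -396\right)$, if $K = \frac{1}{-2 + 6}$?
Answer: $\frac{40949}{4} \approx 10237.0$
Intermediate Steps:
$K = \frac{1}{4} \approx 0.25$
$O{\left(z,u \right)} = 54 + u + z$ ($O{\left(z,u \right)} = \left(54 + u\right) + z = 54 + u + z$)
$\left(O{\left(B{\left(K \right)},-62 \right)} - -8564\right) - \left(-2077 - -396\right) = \left(\left(54 - 62 + \frac{1}{4}\right) - -8564\right) - \left(-2077 - -396\right) = \left(- \frac{31}{4} + 8564\right) - \left(-2077 + 396\right) = \frac{34225}{4} - -1681 = \frac{34225}{4} + 1681 = \frac{40949}{4}$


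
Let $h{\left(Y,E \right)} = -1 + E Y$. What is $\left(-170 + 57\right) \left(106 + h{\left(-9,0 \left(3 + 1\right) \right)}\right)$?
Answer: $-11865$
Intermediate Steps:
$\left(-170 + 57\right) \left(106 + h{\left(-9,0 \left(3 + 1\right) \right)}\right) = \left(-170 + 57\right) \left(106 - \left(1 - 0 \left(3 + 1\right) \left(-9\right)\right)\right) = - 113 \left(106 - \left(1 - 0 \cdot 4 \left(-9\right)\right)\right) = - 113 \left(106 + \left(-1 + 0 \left(-9\right)\right)\right) = - 113 \left(106 + \left(-1 + 0\right)\right) = - 113 \left(106 - 1\right) = \left(-113\right) 105 = -11865$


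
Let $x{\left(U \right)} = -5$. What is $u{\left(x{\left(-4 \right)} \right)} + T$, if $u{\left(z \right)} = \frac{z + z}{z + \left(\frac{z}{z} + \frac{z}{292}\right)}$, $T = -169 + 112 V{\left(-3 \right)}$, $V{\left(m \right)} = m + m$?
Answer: $- \frac{983573}{1173} \approx -838.51$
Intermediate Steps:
$V{\left(m \right)} = 2 m$
$T = -841$ ($T = -169 + 112 \cdot 2 \left(-3\right) = -169 + 112 \left(-6\right) = -169 - 672 = -841$)
$u{\left(z \right)} = \frac{2 z}{1 + \frac{293 z}{292}}$ ($u{\left(z \right)} = \frac{2 z}{z + \left(1 + z \frac{1}{292}\right)} = \frac{2 z}{z + \left(1 + \frac{z}{292}\right)} = \frac{2 z}{1 + \frac{293 z}{292}}$)
$u{\left(x{\left(-4 \right)} \right)} + T = 584 \left(-5\right) \frac{1}{292 + 293 \left(-5\right)} - 841 = 584 \left(-5\right) \frac{1}{292 - 1465} - 841 = 584 \left(-5\right) \frac{1}{-1173} - 841 = 584 \left(-5\right) \left(- \frac{1}{1173}\right) - 841 = \frac{2920}{1173} - 841 = - \frac{983573}{1173}$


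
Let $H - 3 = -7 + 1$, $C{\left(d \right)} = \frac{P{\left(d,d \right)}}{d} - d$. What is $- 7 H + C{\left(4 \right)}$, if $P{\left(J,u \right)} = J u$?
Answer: $21$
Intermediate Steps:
$C{\left(d \right)} = 0$ ($C{\left(d \right)} = \frac{d d}{d} - d = \frac{d^{2}}{d} - d = d - d = 0$)
$H = -3$ ($H = 3 + \left(-7 + 1\right) = 3 - 6 = -3$)
$- 7 H + C{\left(4 \right)} = \left(-7\right) \left(-3\right) + 0 = 21 + 0 = 21$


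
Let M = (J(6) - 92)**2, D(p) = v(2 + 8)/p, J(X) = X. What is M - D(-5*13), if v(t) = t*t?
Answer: 96168/13 ≈ 7397.5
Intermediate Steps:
v(t) = t**2
D(p) = 100/p (D(p) = (2 + 8)**2/p = 10**2/p = 100/p)
M = 7396 (M = (6 - 92)**2 = (-86)**2 = 7396)
M - D(-5*13) = 7396 - 100/((-5*13)) = 7396 - 100/(-65) = 7396 - 100*(-1)/65 = 7396 - 1*(-20/13) = 7396 + 20/13 = 96168/13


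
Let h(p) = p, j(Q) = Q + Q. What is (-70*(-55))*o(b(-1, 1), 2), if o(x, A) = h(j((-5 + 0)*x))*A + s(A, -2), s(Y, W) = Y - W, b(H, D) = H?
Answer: 92400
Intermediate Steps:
j(Q) = 2*Q
o(x, A) = 2 + A - 10*A*x (o(x, A) = (2*((-5 + 0)*x))*A + (A - 1*(-2)) = (2*(-5*x))*A + (A + 2) = (-10*x)*A + (2 + A) = -10*A*x + (2 + A) = 2 + A - 10*A*x)
(-70*(-55))*o(b(-1, 1), 2) = (-70*(-55))*(2 + 2 - 10*2*(-1)) = 3850*(2 + 2 + 20) = 3850*24 = 92400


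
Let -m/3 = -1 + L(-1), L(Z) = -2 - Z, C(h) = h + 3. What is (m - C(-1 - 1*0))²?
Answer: 16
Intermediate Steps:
C(h) = 3 + h
m = 6 (m = -3*(-1 + (-2 - 1*(-1))) = -3*(-1 + (-2 + 1)) = -3*(-1 - 1) = -3*(-2) = 6)
(m - C(-1 - 1*0))² = (6 - (3 + (-1 - 1*0)))² = (6 - (3 + (-1 + 0)))² = (6 - (3 - 1))² = (6 - 1*2)² = (6 - 2)² = 4² = 16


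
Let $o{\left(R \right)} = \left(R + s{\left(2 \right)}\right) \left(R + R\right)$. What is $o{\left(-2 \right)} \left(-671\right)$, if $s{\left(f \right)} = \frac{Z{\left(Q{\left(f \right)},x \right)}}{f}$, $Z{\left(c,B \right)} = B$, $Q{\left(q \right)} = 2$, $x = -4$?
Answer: $-10736$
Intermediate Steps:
$s{\left(f \right)} = - \frac{4}{f}$
$o{\left(R \right)} = 2 R \left(-2 + R\right)$ ($o{\left(R \right)} = \left(R - \frac{4}{2}\right) \left(R + R\right) = \left(R - 2\right) 2 R = \left(-2 + R\right) 2 R = 2 R \left(-2 + R\right)$)
$o{\left(-2 \right)} \left(-671\right) = 2 \left(-2\right) \left(-2 - 2\right) \left(-671\right) = 2 \left(-2\right) \left(-4\right) \left(-671\right) = 16 \left(-671\right) = -10736$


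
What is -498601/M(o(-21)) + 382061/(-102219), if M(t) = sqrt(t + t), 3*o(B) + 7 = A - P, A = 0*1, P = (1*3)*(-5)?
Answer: -382061/102219 - 498601*sqrt(3)/4 ≈ -2.1590e+5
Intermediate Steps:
P = -15 (P = 3*(-5) = -15)
A = 0
o(B) = 8/3 (o(B) = -7/3 + (0 - 1*(-15))/3 = -7/3 + (0 + 15)/3 = -7/3 + (1/3)*15 = -7/3 + 5 = 8/3)
M(t) = sqrt(2)*sqrt(t) (M(t) = sqrt(2*t) = sqrt(2)*sqrt(t))
-498601/M(o(-21)) + 382061/(-102219) = -498601*sqrt(3)/4 + 382061/(-102219) = -498601*sqrt(3)/4 + 382061*(-1/102219) = -498601*sqrt(3)/4 - 382061/102219 = -382061/102219 - 498601*sqrt(3)/4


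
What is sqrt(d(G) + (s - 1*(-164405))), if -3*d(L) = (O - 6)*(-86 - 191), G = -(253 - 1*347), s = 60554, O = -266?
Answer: sqrt(1798599)/3 ≈ 447.04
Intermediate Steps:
G = 94 (G = -(253 - 347) = -1*(-94) = 94)
d(L) = -75344/3 (d(L) = -(-266 - 6)*(-86 - 191)/3 = -(-272)*(-277)/3 = -1/3*75344 = -75344/3)
sqrt(d(G) + (s - 1*(-164405))) = sqrt(-75344/3 + (60554 - 1*(-164405))) = sqrt(-75344/3 + (60554 + 164405)) = sqrt(-75344/3 + 224959) = sqrt(599533/3) = sqrt(1798599)/3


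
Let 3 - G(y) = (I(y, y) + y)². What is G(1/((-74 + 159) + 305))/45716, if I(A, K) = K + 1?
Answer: 75659/1738350900 ≈ 4.3523e-5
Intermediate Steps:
I(A, K) = 1 + K
G(y) = 3 - (1 + 2*y)² (G(y) = 3 - ((1 + y) + y)² = 3 - (1 + 2*y)²)
G(1/((-74 + 159) + 305))/45716 = (3 - (1 + 2/((-74 + 159) + 305))²)/45716 = (3 - (1 + 2/(85 + 305))²)*(1/45716) = (3 - (1 + 2/390)²)*(1/45716) = (3 - (1 + 2*(1/390))²)*(1/45716) = (3 - (1 + 1/195)²)*(1/45716) = (3 - (196/195)²)*(1/45716) = (3 - 1*38416/38025)*(1/45716) = (3 - 38416/38025)*(1/45716) = (75659/38025)*(1/45716) = 75659/1738350900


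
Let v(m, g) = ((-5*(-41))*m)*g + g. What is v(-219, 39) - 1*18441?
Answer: -1769307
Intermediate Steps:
v(m, g) = g + 205*g*m (v(m, g) = (205*m)*g + g = 205*g*m + g = g + 205*g*m)
v(-219, 39) - 1*18441 = 39*(1 + 205*(-219)) - 1*18441 = 39*(1 - 44895) - 18441 = 39*(-44894) - 18441 = -1750866 - 18441 = -1769307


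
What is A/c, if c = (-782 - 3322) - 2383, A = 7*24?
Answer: -168/6487 ≈ -0.025898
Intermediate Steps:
A = 168
c = -6487 (c = -4104 - 2383 = -6487)
A/c = 168/(-6487) = 168*(-1/6487) = -168/6487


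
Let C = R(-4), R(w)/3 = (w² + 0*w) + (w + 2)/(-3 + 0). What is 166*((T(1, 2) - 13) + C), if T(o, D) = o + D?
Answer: 6640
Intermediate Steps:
R(w) = -2 - w + 3*w² (R(w) = 3*((w² + 0*w) + (w + 2)/(-3 + 0)) = 3*((w² + 0) + (2 + w)/(-3)) = 3*(w² + (2 + w)*(-⅓)) = 3*(w² + (-⅔ - w/3)) = 3*(-⅔ + w² - w/3) = -2 - w + 3*w²)
T(o, D) = D + o
C = 50 (C = -2 - 1*(-4) + 3*(-4)² = -2 + 4 + 3*16 = -2 + 4 + 48 = 50)
166*((T(1, 2) - 13) + C) = 166*(((2 + 1) - 13) + 50) = 166*((3 - 13) + 50) = 166*(-10 + 50) = 166*40 = 6640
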